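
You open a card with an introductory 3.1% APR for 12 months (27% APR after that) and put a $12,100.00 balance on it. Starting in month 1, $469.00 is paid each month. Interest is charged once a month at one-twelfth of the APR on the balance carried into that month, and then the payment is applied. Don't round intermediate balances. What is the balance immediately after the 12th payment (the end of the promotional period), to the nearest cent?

Promo months 1–12 at r₀ = 3.1%/12 = 0.00258333; months 13+ at r₁ = 27%/12 = 0.0225.
After month 12: iterate B ← B·(1+r₀) − $469.00 for 12 months → $6,771.82.

$6,771.82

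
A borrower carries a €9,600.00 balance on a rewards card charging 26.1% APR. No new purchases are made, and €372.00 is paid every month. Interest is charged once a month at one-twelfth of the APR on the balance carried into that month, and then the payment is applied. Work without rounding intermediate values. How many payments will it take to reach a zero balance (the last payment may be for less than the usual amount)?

39 months

Monthly rate r = 26.1%/12 = 2.175% = 0.02175.
Recurrence: B ← B·(1+r) − €372.00.
Month 1: interest €208.80; balance after payment €9,436.80.
Month 2: interest €205.25; balance after payment €9,270.05.
Closed form: n = −ln(1 − rB₀/P)/ln(1+r) = −ln(0.43871)/ln(1.02175) ≈ 38.292, so the balance reaches zero during payment 39.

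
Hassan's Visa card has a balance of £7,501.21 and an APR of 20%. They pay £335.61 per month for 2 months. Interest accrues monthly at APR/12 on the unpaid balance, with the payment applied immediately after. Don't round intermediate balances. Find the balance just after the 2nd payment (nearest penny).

Monthly rate r = 20%/12 = 1.66667% = 0.0166667.
Each month: B ← B·(1+r) − £335.61.
Month 1: interest £125.02; balance after payment £7,290.62.
Month 2: interest £121.51; balance after payment £7,076.52.

£7,076.52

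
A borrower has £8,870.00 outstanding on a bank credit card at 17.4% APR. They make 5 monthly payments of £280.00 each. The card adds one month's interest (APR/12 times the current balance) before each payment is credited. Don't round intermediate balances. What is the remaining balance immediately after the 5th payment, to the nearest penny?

£8,090.80

Monthly rate r = 17.4%/12 = 1.45% = 0.0145.
Each month: B ← B·(1+r) − £280.00.
Month 1: interest £128.61; balance after payment £8,718.61.
Month 2: interest £126.42; balance after payment £8,565.03.
Month 3: interest £124.19; balance after payment £8,409.23.
Month 4: interest £121.93; balance after payment £8,251.16.
Month 5: interest £119.64; balance after payment £8,090.80.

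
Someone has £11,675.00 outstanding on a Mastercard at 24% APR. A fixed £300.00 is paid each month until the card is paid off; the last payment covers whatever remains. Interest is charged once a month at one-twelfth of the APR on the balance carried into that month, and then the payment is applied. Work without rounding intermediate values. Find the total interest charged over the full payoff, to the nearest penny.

£11,149.17

Monthly rate r = 24%/12 = 2% = 0.02.
Payoff takes n = ⌈−ln(1 − rB₀/P)/ln(1+r)⌉ = ⌈76.080⌉ = 77 payments; the last is £24.17.
Total paid = 76·£300.00 + £24.17 = £22,824.17.
Total interest = total paid − principal = £22,824.17 − £11,675.00 = £11,149.17.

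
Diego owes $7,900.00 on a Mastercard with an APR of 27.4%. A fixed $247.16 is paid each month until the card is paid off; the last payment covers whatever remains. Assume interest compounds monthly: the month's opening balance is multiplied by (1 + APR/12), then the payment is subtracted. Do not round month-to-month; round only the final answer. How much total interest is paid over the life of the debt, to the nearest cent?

$6,427.07

Monthly rate r = 27.4%/12 = 2.28333% = 0.0228333.
Payoff takes n = ⌈−ln(1 − rB₀/P)/ln(1+r)⌉ = ⌈57.966⌉ = 58 payments; the last is $238.95.
Total paid = 57·$247.16 + $238.95 = $14,327.07.
Total interest = total paid − principal = $14,327.07 − $7,900.00 = $6,427.07.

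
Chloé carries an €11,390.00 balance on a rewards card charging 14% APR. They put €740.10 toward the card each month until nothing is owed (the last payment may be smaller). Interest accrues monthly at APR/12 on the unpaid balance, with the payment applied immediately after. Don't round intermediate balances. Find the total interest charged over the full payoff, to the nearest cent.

€1,237.53

Monthly rate r = 14%/12 = 1.16667% = 0.0116667.
Payoff takes n = ⌈−ln(1 − rB₀/P)/ln(1+r)⌉ = ⌈17.062⌉ = 18 payments; the last is €45.83.
Total paid = 17·€740.10 + €45.83 = €12,627.53.
Total interest = total paid − principal = €12,627.53 − €11,390.00 = €1,237.53.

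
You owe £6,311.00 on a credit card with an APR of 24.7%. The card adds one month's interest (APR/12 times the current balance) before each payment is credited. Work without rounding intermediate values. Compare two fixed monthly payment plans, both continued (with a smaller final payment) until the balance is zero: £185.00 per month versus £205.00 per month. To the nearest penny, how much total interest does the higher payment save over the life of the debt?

Monthly rate r = 24.7%/12 = 2.05833% = 0.0205833.
At £185.00/mo: n = ⌈−ln(1 − rB₀/P)/ln(1+r)⌉ = 60 payments (last £83.50); total interest = total paid − £6,311.00 = £4,687.50.
At £205.00/mo: 50 payments (last £59.44); total interest £3,793.44.
Interest saved = £4,687.50 − £3,793.44 = £894.06.

£894.06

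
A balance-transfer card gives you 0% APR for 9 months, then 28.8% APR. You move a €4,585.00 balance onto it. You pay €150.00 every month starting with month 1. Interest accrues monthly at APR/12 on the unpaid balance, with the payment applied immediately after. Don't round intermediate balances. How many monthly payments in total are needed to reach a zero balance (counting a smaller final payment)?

Promo months 1–9 at r₀ = 0%/12 = 0; months 10+ at r₁ = 28.8%/12 = 0.024.
After month 9 (no interest yet): B = €4,585.00 − 9·€150.00 = €3,235.00.
Then at r₁ with €150.00/mo: n₂ = −ln(1 − r₁·B/P)/ln(1+r₁) ≈ 30.74 → 31 more payments.

40 payments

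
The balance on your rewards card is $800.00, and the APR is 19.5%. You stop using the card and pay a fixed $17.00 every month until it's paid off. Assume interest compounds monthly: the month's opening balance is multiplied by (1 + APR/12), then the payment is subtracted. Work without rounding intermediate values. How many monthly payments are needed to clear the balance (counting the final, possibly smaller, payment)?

Monthly rate r = 19.5%/12 = 1.625% = 0.01625.
Recurrence: B ← B·(1+r) − $17.00.
Month 1: interest $13.00; balance after payment $796.00.
Month 2: interest $12.94; balance after payment $791.93.
Closed form: n = −ln(1 − rB₀/P)/ln(1+r) = −ln(0.23529)/ln(1.01625) ≈ 89.763, so the balance reaches zero during payment 90.

90 months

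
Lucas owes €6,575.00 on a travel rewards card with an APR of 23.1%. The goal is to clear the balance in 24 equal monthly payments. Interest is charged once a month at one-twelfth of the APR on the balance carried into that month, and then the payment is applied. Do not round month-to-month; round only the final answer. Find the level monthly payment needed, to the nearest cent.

€344.68

Monthly rate r = 23.1%/12 = 1.925% = 0.01925.
Level-payment amortization: P = B₀·r / (1 − (1+r)^(−n)) = 6575.00·0.01925 / (1 − 1.01925^(−24)).
Denominator 1 − (1+r)^(−24) = 0.367205469.
P = 126.569 / 0.367205469 ≈ 344.68.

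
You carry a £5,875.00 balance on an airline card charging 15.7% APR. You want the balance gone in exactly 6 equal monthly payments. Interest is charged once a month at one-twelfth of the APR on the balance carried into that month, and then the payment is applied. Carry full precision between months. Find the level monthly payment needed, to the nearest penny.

Monthly rate r = 15.7%/12 = 1.30833% = 0.0130833.
Level-payment amortization: P = B₀·r / (1 − (1+r)^(−n)) = 5875.00·0.0130833 / (1 − 1.01308^(−6)).
Denominator 1 − (1+r)^(−6) = 0.0750271699.
P = 76.8646 / 0.0750271699 ≈ 1024.49.

£1,024.49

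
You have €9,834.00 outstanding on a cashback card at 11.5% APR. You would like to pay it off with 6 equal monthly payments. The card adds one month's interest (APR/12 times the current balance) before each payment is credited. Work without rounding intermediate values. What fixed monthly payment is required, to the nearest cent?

€1,694.41

Monthly rate r = 11.5%/12 = 0.958333% = 0.00958333.
Level-payment amortization: P = B₀·r / (1 − (1+r)^(−n)) = 9834.00·0.00958333 / (1 − 1.00958^(−6)).
Denominator 1 − (1+r)^(−6) = 0.055619599.
P = 94.2425 / 0.055619599 ≈ 1694.41.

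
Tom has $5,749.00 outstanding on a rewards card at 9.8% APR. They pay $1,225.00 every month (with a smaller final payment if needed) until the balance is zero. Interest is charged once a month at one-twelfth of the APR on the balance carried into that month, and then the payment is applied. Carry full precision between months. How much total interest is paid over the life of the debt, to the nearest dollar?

$138

Monthly rate r = 9.8%/12 = 0.816667% = 0.00816667.
Payoff takes n = ⌈−ln(1 − rB₀/P)/ln(1+r)⌉ = ⌈4.805⌉ = 5 payments; the last is $986.75.
Total paid = 4·$1,225.00 + $986.75 = $5,886.75.
Total interest = total paid − principal = $5,886.75 − $5,749.00 = $137.75.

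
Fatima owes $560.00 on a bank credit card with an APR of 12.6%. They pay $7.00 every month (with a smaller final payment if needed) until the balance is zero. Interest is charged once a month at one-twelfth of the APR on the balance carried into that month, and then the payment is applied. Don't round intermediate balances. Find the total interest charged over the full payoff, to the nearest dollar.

Monthly rate r = 12.6%/12 = 1.05% = 0.0105.
Payoff takes n = ⌈−ln(1 − rB₀/P)/ln(1+r)⌉ = ⌈175.446⌉ = 176 payments; the last is $3.13.
Total paid = 175·$7.00 + $3.13 = $1,228.13.
Total interest = total paid − principal = $1,228.13 − $560.00 = $668.13.

$668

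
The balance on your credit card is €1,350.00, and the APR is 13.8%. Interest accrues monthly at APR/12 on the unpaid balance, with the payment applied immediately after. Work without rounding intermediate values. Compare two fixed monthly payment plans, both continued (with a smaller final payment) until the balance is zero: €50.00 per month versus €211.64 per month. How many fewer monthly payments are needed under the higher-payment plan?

Monthly rate r = 13.8%/12 = 1.15% = 0.0115.
At €50.00/mo: n = ⌈−ln(1 − rB₀/P)/ln(1+r)⌉ = 33 payments (last €25.82); total interest = total paid − €1,350.00 = €275.82.
At €211.64/mo: 7 payments (last €140.55); total interest €60.39.
Payments saved = 33 − 7 = 26.

26 fewer payments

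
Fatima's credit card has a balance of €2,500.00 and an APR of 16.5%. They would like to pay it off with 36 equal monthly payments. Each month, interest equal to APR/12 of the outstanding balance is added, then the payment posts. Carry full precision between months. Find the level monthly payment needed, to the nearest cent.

€88.51

Monthly rate r = 16.5%/12 = 1.375% = 0.01375.
Level-payment amortization: P = B₀·r / (1 − (1+r)^(−n)) = 2500.00·0.01375 / (1 − 1.01375^(−36)).
Denominator 1 − (1+r)^(−36) = 0.388369999.
P = 34.375 / 0.388369999 ≈ 88.51.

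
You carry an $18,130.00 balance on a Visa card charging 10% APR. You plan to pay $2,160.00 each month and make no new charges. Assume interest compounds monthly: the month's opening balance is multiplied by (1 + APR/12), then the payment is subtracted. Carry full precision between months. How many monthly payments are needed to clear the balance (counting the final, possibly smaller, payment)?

Monthly rate r = 10%/12 = 0.833333% = 0.00833333.
Recurrence: B ← B·(1+r) − $2,160.00.
Month 1: interest $151.08; balance after payment $16,121.08.
Month 2: interest $134.34; balance after payment $14,095.43.
Closed form: n = −ln(1 − rB₀/P)/ln(1+r) = −ln(0.93005)/ln(1.00833) ≈ 8.738, so the balance reaches zero during payment 9.

9 months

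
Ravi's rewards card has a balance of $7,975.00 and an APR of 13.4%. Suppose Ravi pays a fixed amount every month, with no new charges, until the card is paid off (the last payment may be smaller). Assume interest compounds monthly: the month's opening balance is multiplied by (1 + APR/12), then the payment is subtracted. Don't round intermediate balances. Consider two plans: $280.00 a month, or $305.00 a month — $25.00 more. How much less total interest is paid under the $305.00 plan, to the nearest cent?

Monthly rate r = 13.4%/12 = 1.11667% = 0.0111667.
At $280.00/mo: n = ⌈−ln(1 − rB₀/P)/ln(1+r)⌉ = 35 payments (last $132.44); total interest = total paid − $7,975.00 = $1,677.44.
At $305.00/mo: 32 payments (last $28.60); total interest $1,508.60.
Interest saved = $1,677.44 − $1,508.60 = $168.84.

$168.84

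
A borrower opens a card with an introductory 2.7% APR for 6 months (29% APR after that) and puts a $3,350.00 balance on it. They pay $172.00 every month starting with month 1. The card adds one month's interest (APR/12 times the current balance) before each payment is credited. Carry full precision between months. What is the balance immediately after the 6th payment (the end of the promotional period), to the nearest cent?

$2,357.66

Promo months 1–6 at r₀ = 2.7%/12 = 0.00225; months 7+ at r₁ = 29%/12 = 0.0241667.
After month 6: iterate B ← B·(1+r₀) − $172.00 for 6 months → $2,357.66.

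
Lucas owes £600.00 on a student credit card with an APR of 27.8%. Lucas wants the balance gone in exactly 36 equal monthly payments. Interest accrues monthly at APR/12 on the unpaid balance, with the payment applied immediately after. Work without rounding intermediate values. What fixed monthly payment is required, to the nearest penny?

Monthly rate r = 27.8%/12 = 2.31667% = 0.0231667.
Level-payment amortization: P = B₀·r / (1 − (1+r)^(−n)) = 600.00·0.0231667 / (1 − 1.02317^(−36)).
Denominator 1 − (1+r)^(−36) = 0.561539765.
P = 13.9 / 0.561539765 ≈ 24.75.

£24.75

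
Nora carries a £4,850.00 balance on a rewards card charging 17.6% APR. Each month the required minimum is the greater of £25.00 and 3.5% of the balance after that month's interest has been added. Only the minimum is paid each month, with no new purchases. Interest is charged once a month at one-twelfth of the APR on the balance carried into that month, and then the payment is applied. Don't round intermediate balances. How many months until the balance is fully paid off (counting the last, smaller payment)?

129 months

Monthly rate r = 17.6%/12 = 1.46667% = 0.0146667.
While 3.5% of the post-interest balance exceeds £25.00, each month B ← (B·(1+r))·(1 − 0.035), i.e. B shrinks by the factor (1+r)·0.965 = 0.97915.
This holds for months 1–92. Entering month 93 the balance is £698.24; 3.5% of the post-interest balance is now below £25.00, so the flat £25.00 minimum applies from here.
From month 93 a fixed £25.00 at rate r clears £698.24 in 37 more payments. Total: 92 + 37 = 129 months.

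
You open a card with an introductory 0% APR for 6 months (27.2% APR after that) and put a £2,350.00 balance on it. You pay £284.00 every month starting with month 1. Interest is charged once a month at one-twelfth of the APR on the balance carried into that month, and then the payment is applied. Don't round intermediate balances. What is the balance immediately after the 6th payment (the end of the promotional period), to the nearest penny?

£646.00

Promo months 1–6 at r₀ = 0%/12 = 0; months 7+ at r₁ = 27.2%/12 = 0.0226667.
After month 6 (no interest yet): B = £2,350.00 − 6·£284.00 = £646.00.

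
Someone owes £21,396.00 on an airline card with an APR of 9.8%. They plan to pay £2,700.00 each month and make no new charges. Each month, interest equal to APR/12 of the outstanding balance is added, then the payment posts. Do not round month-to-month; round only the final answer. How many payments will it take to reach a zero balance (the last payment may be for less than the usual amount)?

9 months

Monthly rate r = 9.8%/12 = 0.816667% = 0.00816667.
Recurrence: B ← B·(1+r) − £2,700.00.
Month 1: interest £174.73; balance after payment £18,870.73.
Month 2: interest £154.11; balance after payment £16,324.84.
Closed form: n = −ln(1 − rB₀/P)/ln(1+r) = −ln(0.93528)/ln(1.00817) ≈ 8.226, so the balance reaches zero during payment 9.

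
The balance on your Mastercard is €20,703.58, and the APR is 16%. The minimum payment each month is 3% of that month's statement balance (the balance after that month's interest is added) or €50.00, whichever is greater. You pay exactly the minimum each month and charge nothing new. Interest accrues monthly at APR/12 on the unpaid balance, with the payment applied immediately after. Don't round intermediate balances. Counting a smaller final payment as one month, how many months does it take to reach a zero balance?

Monthly rate r = 16%/12 = 1.33333% = 0.0133333.
While 3% of the post-interest balance exceeds €50.00, each month B ← (B·(1+r))·(1 − 0.03), i.e. B shrinks by the factor (1+r)·0.97 = 0.98293.
This holds for months 1–148. Entering month 149 the balance is €1,620.34; 3% of the post-interest balance is now below €50.00, so the flat €50.00 minimum applies from here.
From month 149 a fixed €50.00 at rate r clears €1,620.34 in 43 more payments. Total: 148 + 43 = 191 months.

191 months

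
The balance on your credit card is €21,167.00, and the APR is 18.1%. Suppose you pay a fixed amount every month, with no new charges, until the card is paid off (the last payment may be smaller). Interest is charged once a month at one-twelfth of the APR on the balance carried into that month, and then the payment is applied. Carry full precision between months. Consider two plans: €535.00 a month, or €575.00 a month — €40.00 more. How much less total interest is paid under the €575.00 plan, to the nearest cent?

€1,337.38

Monthly rate r = 18.1%/12 = 1.50833% = 0.0150833.
At €535.00/mo: n = ⌈−ln(1 − rB₀/P)/ln(1+r)⌉ = 61 payments (last €357.95); total interest = total paid − €21,167.00 = €11,290.95.
At €575.00/mo: 55 payments (last €70.57); total interest €9,953.57.
Interest saved = €11,290.95 − €9,953.57 = €1,337.38.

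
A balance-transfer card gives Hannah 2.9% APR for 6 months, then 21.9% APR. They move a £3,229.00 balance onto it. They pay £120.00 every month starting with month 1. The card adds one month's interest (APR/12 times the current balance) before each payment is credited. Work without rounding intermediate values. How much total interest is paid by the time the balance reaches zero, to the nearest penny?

£750.00

Promo months 1–6 at r₀ = 2.9%/12 = 0.00241667; months 7+ at r₁ = 21.9%/12 = 0.01825.
After month 6: iterate B ← B·(1+r₀) − £120.00 for 6 months → £2,551.74.
Then at r₁ with £120.00/mo: n₂ = −ln(1 − r₁·B/P)/ln(1+r₁) ≈ 27.16 → 28 more payments.
Total paid = 33·£120.00 + £19.00 = £3,979.00; interest = £3,979.00 − £3,229.00 = £750.00.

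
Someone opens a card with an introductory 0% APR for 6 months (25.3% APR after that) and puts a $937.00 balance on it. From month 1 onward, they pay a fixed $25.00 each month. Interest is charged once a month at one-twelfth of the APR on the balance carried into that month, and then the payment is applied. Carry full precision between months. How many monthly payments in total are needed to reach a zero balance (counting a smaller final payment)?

59 payments

Promo months 1–6 at r₀ = 0%/12 = 0; months 7+ at r₁ = 25.3%/12 = 0.0210833.
After month 6 (no interest yet): B = $937.00 − 6·$25.00 = $787.00.
Then at r₁ with $25.00/mo: n₂ = −ln(1 − r₁·B/P)/ln(1+r₁) ≈ 52.23 → 53 more payments.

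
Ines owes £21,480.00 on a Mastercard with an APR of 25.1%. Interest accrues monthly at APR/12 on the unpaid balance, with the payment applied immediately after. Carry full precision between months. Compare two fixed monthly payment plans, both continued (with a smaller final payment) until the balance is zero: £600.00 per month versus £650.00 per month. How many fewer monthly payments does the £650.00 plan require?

10 fewer payments

Monthly rate r = 25.1%/12 = 2.09167% = 0.0209167.
At £600.00/mo: n = ⌈−ln(1 − rB₀/P)/ln(1+r)⌉ = 67 payments (last £444.99); total interest = total paid − £21,480.00 = £18,564.99.
At £650.00/mo: 57 payments (last £499.20); total interest £15,419.20.
Payments saved = 67 − 57 = 10.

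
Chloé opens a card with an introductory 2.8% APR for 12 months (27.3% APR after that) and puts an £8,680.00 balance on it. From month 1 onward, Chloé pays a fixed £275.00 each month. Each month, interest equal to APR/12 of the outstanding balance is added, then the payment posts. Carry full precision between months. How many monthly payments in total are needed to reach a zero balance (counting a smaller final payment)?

40 payments

Promo months 1–12 at r₀ = 2.8%/12 = 0.00233333; months 13+ at r₁ = 27.3%/12 = 0.02275.
After month 12: iterate B ← B·(1+r₀) − £275.00 for 12 months → £5,583.50.
Then at r₁ with £275.00/mo: n₂ = −ln(1 − r₁·B/P)/ln(1+r₁) ≈ 27.55 → 28 more payments.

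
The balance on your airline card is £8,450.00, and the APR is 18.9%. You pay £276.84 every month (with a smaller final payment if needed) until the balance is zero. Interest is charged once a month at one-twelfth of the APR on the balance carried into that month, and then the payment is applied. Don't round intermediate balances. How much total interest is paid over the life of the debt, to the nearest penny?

£3,159.73

Monthly rate r = 18.9%/12 = 1.575% = 0.01575.
Payoff takes n = ⌈−ln(1 − rB₀/P)/ln(1+r)⌉ = ⌈41.936⌉ = 42 payments; the last is £259.29.
Total paid = 41·£276.84 + £259.29 = £11,609.73.
Total interest = total paid − principal = £11,609.73 − £8,450.00 = £3,159.73.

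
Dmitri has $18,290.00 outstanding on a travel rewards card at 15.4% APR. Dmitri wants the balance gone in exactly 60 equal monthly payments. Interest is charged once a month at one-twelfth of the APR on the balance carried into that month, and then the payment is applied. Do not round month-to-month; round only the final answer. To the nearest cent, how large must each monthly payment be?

Monthly rate r = 15.4%/12 = 1.28333% = 0.0128333.
Level-payment amortization: P = B₀·r / (1 − (1+r)^(−n)) = 18290.00·0.0128333 / (1 − 1.01283^(−60)).
Denominator 1 − (1+r)^(−60) = 0.534713082.
P = 234.722 / 0.534713082 ≈ 438.97.

$438.97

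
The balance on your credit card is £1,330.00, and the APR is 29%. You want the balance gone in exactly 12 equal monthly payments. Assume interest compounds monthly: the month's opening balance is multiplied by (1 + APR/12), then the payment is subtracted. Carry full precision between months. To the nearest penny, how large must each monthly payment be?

Monthly rate r = 29%/12 = 2.41667% = 0.0241667.
Level-payment amortization: P = B₀·r / (1 − (1+r)^(−n)) = 1330.00·0.0241667 / (1 − 1.02417^(−12)).
Denominator 1 − (1+r)^(−12) = 0.24915143.
P = 32.1417 / 0.24915143 ≈ 129.00.

£129.00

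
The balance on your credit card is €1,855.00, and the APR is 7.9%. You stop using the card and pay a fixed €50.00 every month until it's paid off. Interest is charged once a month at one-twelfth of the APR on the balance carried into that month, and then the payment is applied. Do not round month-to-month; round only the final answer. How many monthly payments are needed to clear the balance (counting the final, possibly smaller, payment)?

43 months

Monthly rate r = 7.9%/12 = 0.658333% = 0.00658333.
Recurrence: B ← B·(1+r) − €50.00.
Month 1: interest €12.21; balance after payment €1,817.21.
Month 2: interest €11.96; balance after payment €1,779.18.
Closed form: n = −ln(1 − rB₀/P)/ln(1+r) = −ln(0.75576)/ln(1.00658) ≈ 42.677, so the balance reaches zero during payment 43.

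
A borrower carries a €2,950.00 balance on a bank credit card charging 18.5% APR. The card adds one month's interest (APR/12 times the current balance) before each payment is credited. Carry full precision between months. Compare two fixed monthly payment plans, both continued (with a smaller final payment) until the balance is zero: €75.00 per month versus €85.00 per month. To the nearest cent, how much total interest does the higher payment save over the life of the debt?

Monthly rate r = 18.5%/12 = 1.54167% = 0.0154167.
At €75.00/mo: n = ⌈−ln(1 − rB₀/P)/ln(1+r)⌉ = 61 payments (last €70.87); total interest = total paid − €2,950.00 = €1,620.87.
At €85.00/mo: 51 payments (last €4.88); total interest €1,304.88.
Interest saved = €1,620.87 − €1,304.88 = €315.99.

€315.99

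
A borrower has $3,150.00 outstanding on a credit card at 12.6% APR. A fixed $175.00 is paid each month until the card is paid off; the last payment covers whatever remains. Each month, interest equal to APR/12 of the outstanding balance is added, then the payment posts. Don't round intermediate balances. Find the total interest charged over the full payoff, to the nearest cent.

Monthly rate r = 12.6%/12 = 1.05% = 0.0105.
Payoff takes n = ⌈−ln(1 − rB₀/P)/ln(1+r)⌉ = ⌈20.056⌉ = 21 payments; the last is $9.80.
Total paid = 20·$175.00 + $9.80 = $3,509.80.
Total interest = total paid − principal = $3,509.80 − $3,150.00 = $359.80.

$359.80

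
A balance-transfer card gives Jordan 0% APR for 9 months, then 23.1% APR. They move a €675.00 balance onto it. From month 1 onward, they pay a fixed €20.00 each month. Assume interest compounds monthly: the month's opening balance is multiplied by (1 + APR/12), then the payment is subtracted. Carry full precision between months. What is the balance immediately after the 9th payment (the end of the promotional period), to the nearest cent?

Promo months 1–9 at r₀ = 0%/12 = 0; months 10+ at r₁ = 23.1%/12 = 0.01925.
After month 9 (no interest yet): B = €675.00 − 9·€20.00 = €495.00.

€495.00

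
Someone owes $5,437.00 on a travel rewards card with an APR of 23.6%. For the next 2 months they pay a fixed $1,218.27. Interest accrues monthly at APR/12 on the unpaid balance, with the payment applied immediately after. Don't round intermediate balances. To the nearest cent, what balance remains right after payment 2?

$3,192.46

Monthly rate r = 23.6%/12 = 1.96667% = 0.0196667.
Each month: B ← B·(1+r) − $1,218.27.
Month 1: interest $106.93; balance after payment $4,325.66.
Month 2: interest $85.07; balance after payment $3,192.46.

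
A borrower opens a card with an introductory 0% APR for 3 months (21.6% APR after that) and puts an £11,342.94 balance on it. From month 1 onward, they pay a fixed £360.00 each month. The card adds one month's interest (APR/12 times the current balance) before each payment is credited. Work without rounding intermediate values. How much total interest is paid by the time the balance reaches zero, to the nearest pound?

£4,263

Promo months 1–3 at r₀ = 0%/12 = 0; months 4+ at r₁ = 21.6%/12 = 0.018.
After month 3 (no interest yet): B = £11,342.94 − 3·£360.00 = £10,262.94.
Then at r₁ with £360.00/mo: n₂ = −ln(1 − r₁·B/P)/ln(1+r₁) ≈ 40.35 → 41 more payments.
Total paid = 43·£360.00 + £125.77 = £15,605.77; interest = £15,605.77 − £11,342.94 = £4,262.83.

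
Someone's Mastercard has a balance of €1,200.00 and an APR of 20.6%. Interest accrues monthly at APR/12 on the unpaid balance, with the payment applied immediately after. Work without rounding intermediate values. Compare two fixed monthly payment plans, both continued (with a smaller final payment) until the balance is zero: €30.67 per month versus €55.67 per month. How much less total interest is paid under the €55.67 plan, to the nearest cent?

Monthly rate r = 20.6%/12 = 1.71667% = 0.0171667.
At €30.67/mo: n = ⌈−ln(1 − rB₀/P)/ln(1+r)⌉ = 66 payments (last €13.33); total interest = total paid − €1,200.00 = €806.88.
At €55.67/mo: 28 payments (last €8.33); total interest €311.42.
Interest saved = €806.88 − €311.42 = €495.46.

€495.46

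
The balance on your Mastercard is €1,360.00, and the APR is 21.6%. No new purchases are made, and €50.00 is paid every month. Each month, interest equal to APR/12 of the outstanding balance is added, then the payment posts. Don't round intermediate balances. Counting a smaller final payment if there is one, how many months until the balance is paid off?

Monthly rate r = 21.6%/12 = 1.8% = 0.018.
Recurrence: B ← B·(1+r) − €50.00.
Month 1: interest €24.48; balance after payment €1,334.48.
Month 2: interest €24.02; balance after payment €1,308.50.
Closed form: n = −ln(1 − rB₀/P)/ln(1+r) = −ln(0.5104)/ln(1.018) ≈ 37.700, so the balance reaches zero during payment 38.

38 payments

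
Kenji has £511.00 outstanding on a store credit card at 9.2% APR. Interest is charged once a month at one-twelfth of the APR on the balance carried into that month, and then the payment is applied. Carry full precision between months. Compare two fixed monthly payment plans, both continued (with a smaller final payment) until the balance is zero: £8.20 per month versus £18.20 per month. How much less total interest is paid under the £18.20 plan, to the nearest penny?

Monthly rate r = 9.2%/12 = 0.766667% = 0.00766667.
At £8.20/mo: n = ⌈−ln(1 − rB₀/P)/ln(1+r)⌉ = 86 payments (last £0.49); total interest = total paid − £511.00 = £186.49.
At £18.20/mo: 32 payments (last £13.45); total interest £66.65.
Interest saved = £186.49 − £66.65 = £119.84.

£119.84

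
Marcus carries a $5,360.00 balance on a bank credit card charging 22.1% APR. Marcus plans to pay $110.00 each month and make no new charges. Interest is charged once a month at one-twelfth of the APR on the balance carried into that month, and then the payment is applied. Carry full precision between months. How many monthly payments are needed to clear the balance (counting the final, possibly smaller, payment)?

Monthly rate r = 22.1%/12 = 1.84167% = 0.0184167.
Recurrence: B ← B·(1+r) − $110.00.
Month 1: interest $98.71; balance after payment $5,348.71.
Month 2: interest $98.51; balance after payment $5,337.22.
Closed form: n = −ln(1 − rB₀/P)/ln(1+r) = −ln(0.10261)/ln(1.01842) ≈ 124.765, so the balance reaches zero during payment 125.

125 months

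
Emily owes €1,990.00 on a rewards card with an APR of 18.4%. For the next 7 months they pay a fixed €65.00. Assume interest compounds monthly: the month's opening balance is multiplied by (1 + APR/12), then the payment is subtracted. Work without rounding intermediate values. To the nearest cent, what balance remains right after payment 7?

€1,737.20

Monthly rate r = 18.4%/12 = 1.53333% = 0.0153333.
Each month: B ← B·(1+r) − €65.00.
Month 1: interest €30.51; balance after payment €1,955.51.
Month 2: interest €29.98; balance after payment €1,920.50.
Month 3: interest €29.45; balance after payment €1,884.95.
Month 4: interest €28.90; balance after payment €1,848.85.
Month 5: interest €28.35; balance after payment €1,812.20.
Month 6: interest €27.79; balance after payment €1,774.98.
Month 7: interest €27.22; balance after payment €1,737.20.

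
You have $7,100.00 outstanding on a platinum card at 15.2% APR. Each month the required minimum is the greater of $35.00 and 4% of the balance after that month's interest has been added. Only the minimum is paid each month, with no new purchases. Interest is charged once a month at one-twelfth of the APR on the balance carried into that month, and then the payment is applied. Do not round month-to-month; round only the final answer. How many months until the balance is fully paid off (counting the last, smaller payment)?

Monthly rate r = 15.2%/12 = 1.26667% = 0.0126667.
While 4% of the post-interest balance exceeds $35.00, each month B ← (B·(1+r))·(1 − 0.04), i.e. B shrinks by the factor (1+r)·0.96 = 0.97216.
This holds for months 1–75. Entering month 76 the balance is $854.26; 4% of the post-interest balance is now below $35.00, so the flat $35.00 minimum applies from here.
From month 76 a fixed $35.00 at rate r clears $854.26 in 30 more payments. Total: 75 + 30 = 105 months.

105 months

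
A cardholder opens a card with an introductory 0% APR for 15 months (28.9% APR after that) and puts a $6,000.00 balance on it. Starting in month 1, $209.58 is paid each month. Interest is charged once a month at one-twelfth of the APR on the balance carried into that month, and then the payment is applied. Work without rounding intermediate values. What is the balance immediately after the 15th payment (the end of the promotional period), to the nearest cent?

$2,856.30

Promo months 1–15 at r₀ = 0%/12 = 0; months 16+ at r₁ = 28.9%/12 = 0.0240833.
After month 15 (no interest yet): B = $6,000.00 − 15·$209.58 = $2,856.30.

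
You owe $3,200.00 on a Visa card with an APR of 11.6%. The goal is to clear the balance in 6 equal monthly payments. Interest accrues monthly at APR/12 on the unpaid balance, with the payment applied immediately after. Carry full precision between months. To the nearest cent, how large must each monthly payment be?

$551.52

Monthly rate r = 11.6%/12 = 0.966667% = 0.00966667.
Level-payment amortization: P = B₀·r / (1 − (1+r)^(−n)) = 3200.00·0.00966667 / (1 − 1.00967^(−6)).
Denominator 1 − (1+r)^(−6) = 0.0560871719.
P = 30.9333 / 0.0560871719 ≈ 551.52.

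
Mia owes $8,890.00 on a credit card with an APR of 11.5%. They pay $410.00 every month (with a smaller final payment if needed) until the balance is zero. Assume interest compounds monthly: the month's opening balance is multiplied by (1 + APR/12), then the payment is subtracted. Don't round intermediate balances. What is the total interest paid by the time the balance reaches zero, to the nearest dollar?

$1,124

Monthly rate r = 11.5%/12 = 0.958333% = 0.00958333.
Payoff takes n = ⌈−ln(1 − rB₀/P)/ln(1+r)⌉ = ⌈24.423⌉ = 25 payments; the last is $173.71.
Total paid = 24·$410.00 + $173.71 = $10,013.71.
Total interest = total paid − principal = $10,013.71 − $8,890.00 = $1,123.71.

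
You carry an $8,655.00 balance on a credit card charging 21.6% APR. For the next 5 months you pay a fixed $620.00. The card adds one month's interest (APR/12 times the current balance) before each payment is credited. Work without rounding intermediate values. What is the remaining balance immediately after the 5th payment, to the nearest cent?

Monthly rate r = 21.6%/12 = 1.8% = 0.018.
Each month: B ← B·(1+r) − $620.00.
Month 1: interest $155.79; balance after payment $8,190.79.
Month 2: interest $147.43; balance after payment $7,718.22.
Month 3: interest $138.93; balance after payment $7,237.15.
Month 4: interest $130.27; balance after payment $6,747.42.
Month 5: interest $121.45; balance after payment $6,248.87.

$6,248.87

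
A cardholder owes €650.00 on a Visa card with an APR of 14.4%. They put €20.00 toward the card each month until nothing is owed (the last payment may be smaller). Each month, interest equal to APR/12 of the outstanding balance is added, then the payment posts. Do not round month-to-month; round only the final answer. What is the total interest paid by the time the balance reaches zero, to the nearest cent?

€178.79

Monthly rate r = 14.4%/12 = 1.2% = 0.012.
Payoff takes n = ⌈−ln(1 − rB₀/P)/ln(1+r)⌉ = ⌈41.438⌉ = 42 payments; the last is €8.79.
Total paid = 41·€20.00 + €8.79 = €828.79.
Total interest = total paid − principal = €828.79 − €650.00 = €178.79.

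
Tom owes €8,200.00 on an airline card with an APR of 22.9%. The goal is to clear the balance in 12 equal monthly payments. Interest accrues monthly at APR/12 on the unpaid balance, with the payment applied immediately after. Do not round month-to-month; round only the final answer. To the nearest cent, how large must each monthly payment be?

€771.03

Monthly rate r = 22.9%/12 = 1.90833% = 0.0190833.
Level-payment amortization: P = B₀·r / (1 − (1+r)^(−n)) = 8200.00·0.0190833 / (1 − 1.01908^(−12)).
Denominator 1 − (1+r)^(−12) = 0.202953585.
P = 156.483 / 0.202953585 ≈ 771.03.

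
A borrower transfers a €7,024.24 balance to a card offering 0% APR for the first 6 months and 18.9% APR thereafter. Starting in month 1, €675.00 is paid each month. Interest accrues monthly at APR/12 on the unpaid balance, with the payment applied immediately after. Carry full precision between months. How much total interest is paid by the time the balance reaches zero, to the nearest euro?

€134

Promo months 1–6 at r₀ = 0%/12 = 0; months 7+ at r₁ = 18.9%/12 = 0.01575.
After month 6 (no interest yet): B = €7,024.24 − 6·€675.00 = €2,974.24.
Then at r₁ with €675.00/mo: n₂ = −ln(1 − r₁·B/P)/ln(1+r₁) ≈ 4.60 → 5 more payments.
Total paid = 10·€675.00 + €407.96 = €7,157.96; interest = €7,157.96 − €7,024.24 = €133.72.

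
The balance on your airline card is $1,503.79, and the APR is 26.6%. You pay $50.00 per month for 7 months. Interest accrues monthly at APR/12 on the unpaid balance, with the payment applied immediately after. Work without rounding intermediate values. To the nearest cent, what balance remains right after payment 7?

$1,379.08

Monthly rate r = 26.6%/12 = 2.21667% = 0.0221667.
Each month: B ← B·(1+r) − $50.00.
Month 1: interest $33.33; balance after payment $1,487.12.
Month 2: interest $32.96; balance after payment $1,470.09.
Month 3: interest $32.59; balance after payment $1,452.68.
Month 4: interest $32.20; balance after payment $1,434.88.
Month 5: interest $31.81; balance after payment $1,416.68.
Month 6: interest $31.40; balance after payment $1,398.09.
Month 7: interest $30.99; balance after payment $1,379.08.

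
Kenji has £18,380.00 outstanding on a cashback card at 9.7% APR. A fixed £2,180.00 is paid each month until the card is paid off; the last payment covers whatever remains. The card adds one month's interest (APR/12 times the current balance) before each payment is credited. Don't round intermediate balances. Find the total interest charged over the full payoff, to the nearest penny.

Monthly rate r = 9.7%/12 = 0.808333% = 0.00808333.
Payoff takes n = ⌈−ln(1 − rB₀/P)/ln(1+r)⌉ = ⌈8.767⌉ = 9 payments; the last is £1,674.71.
Total paid = 8·£2,180.00 + £1,674.71 = £19,114.71.
Total interest = total paid − principal = £19,114.71 − £18,380.00 = £734.71.

£734.71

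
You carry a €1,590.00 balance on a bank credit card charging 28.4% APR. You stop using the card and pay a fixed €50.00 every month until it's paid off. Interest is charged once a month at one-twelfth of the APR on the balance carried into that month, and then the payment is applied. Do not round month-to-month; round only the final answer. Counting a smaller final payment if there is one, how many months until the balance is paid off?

60 months

Monthly rate r = 28.4%/12 = 2.36667% = 0.0236667.
Recurrence: B ← B·(1+r) − €50.00.
Month 1: interest €37.63; balance after payment €1,577.63.
Month 2: interest €37.34; balance after payment €1,564.97.
Closed form: n = −ln(1 − rB₀/P)/ln(1+r) = −ln(0.2474)/ln(1.02367) ≈ 59.713, so the balance reaches zero during payment 60.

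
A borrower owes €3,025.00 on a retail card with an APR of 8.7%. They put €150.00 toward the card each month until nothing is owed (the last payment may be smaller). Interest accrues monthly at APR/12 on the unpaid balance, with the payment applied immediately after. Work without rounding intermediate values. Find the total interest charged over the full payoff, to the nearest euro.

Monthly rate r = 8.7%/12 = 0.725% = 0.00725.
Payoff takes n = ⌈−ln(1 − rB₀/P)/ln(1+r)⌉ = ⌈21.881⌉ = 22 payments; the last is €132.27.
Total paid = 21·€150.00 + €132.27 = €3,282.27.
Total interest = total paid − principal = €3,282.27 − €3,025.00 = €257.27.

€257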